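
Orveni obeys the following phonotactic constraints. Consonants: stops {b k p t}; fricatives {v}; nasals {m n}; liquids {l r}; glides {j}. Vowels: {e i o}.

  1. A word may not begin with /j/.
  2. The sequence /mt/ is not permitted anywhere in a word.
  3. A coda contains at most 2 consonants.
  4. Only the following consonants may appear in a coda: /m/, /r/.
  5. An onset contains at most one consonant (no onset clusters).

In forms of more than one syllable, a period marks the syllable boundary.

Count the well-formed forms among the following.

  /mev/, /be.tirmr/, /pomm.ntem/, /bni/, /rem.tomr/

0

/mev/ — violates constraint 4: syllable 1 coda contains /v/, which is not a licensed coda consonant → ill-formed
/be.tirmr/ — violates constraint 3: syllable 2 coda /rmr/ has 3 consonants (> 2) → ill-formed
/pomm.ntem/ — violates constraint 5: syllable 2 onset /nt/ has 2 consonants (> 1) → ill-formed
/bni/ — violates constraint 5: syllable 1 onset /bn/ has 2 consonants (> 1) → ill-formed
/rem.tomr/ — violates constraint 2: contains banned sequence /mt/ → ill-formed
No form is well-formed → 0.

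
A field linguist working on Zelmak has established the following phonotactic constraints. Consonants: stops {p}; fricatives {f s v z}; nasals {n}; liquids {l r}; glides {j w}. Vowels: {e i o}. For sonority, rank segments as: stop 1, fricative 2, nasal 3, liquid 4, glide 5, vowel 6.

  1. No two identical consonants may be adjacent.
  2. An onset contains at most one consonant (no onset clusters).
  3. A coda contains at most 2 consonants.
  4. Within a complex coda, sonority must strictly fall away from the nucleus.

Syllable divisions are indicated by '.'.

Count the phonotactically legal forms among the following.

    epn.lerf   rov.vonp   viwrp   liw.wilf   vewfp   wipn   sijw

0

epn.lerf — violates constraint 4: syllable 1 coda /pn/: /p/ (stop, 1) → /n/ (nasal, 3) does not fall → phonotactically illegal
rov.vonp — violates constraint 1: adjacent identical consonants /vv/ → phonotactically illegal
viwrp — violates constraint 3: syllable 1 coda /wrp/ has 3 consonants (> 2) → phonotactically illegal
liw.wilf — violates constraint 1: adjacent identical consonants /ww/ → phonotactically illegal
vewfp — violates constraint 3: syllable 1 coda /wfp/ has 3 consonants (> 2) → phonotactically illegal
wipn — violates constraint 4: syllable 1 coda /pn/: /p/ (stop, 1) → /n/ (nasal, 3) does not fall → phonotactically illegal
sijw — violates constraint 4: syllable 1 coda /jw/: /j/ (glide, 5) → /w/ (glide, 5) does not fall → phonotactically illegal
No form is phonotactically legal → 0.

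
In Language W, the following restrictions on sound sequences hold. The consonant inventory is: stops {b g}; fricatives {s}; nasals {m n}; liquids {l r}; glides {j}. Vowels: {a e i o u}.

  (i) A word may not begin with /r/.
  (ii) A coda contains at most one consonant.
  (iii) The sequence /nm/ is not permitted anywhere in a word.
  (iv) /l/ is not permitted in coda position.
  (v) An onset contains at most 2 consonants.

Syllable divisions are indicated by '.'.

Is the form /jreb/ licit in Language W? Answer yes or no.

/jreb/ — σ1 onset /jr/ (2C), coda /b/ ok → licit

yes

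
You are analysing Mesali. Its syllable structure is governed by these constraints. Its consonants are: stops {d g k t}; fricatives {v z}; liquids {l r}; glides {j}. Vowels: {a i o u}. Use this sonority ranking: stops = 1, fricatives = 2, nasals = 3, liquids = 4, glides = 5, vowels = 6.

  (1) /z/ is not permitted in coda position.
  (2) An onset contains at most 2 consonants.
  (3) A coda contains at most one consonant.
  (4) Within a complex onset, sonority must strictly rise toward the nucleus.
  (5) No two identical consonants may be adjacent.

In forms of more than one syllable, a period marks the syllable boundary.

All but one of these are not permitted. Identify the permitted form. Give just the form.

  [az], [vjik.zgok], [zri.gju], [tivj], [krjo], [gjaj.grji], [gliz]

[az] — violates constraint 1: syllable 1 coda contains /z/ → not permitted
[vjik.zgok] — violates constraint 4: syllable 2 onset /zg/: /z/ (fricative, 2) → /g/ (stop, 1) does not rise → not permitted
[zri.gju] — σ1 onset /zr/ (2→4 rises), coda /∅/ ok; σ2 onset /gj/ (1→5 rises), coda /∅/ ok → permitted
[tivj] — violates constraint 3: syllable 1 coda /vj/ has 2 consonants (> 1) → not permitted
[krjo] — violates constraint 2: syllable 1 onset /krj/ has 3 consonants (> 2) → not permitted
[gjaj.grji] — violates constraint 2: syllable 2 onset /grj/ has 3 consonants (> 2) → not permitted
[gliz] — violates constraint 1: syllable 1 coda contains /z/ → not permitted

[zri.gju]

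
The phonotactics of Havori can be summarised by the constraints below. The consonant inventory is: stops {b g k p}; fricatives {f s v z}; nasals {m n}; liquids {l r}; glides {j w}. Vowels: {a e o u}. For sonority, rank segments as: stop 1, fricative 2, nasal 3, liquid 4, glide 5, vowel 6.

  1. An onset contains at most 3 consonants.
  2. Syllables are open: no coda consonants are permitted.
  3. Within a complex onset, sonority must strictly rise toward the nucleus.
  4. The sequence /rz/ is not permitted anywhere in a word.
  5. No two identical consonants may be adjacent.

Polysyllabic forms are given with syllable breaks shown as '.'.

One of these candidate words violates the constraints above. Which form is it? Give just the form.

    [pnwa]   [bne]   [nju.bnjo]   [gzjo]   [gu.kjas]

[gu.kjas]

[pnwa] — σ1 onset /pnw/ (1→3→5 rises), coda /∅/ ok → well-formed
[bne] — σ1 onset /bn/ (1→3 rises), coda /∅/ ok → well-formed
[nju.bnjo] — σ1 onset /nj/ (3→5 rises), coda /∅/ ok; σ2 onset /bnj/ (1→3→5 rises), coda /∅/ ok → well-formed
[gzjo] — σ1 onset /gzj/ (1→2→5 rises), coda /∅/ ok → well-formed
[gu.kjas] — violates constraint 2: syllable 2 coda /s/ has 1 consonant (> 0) → ill-formed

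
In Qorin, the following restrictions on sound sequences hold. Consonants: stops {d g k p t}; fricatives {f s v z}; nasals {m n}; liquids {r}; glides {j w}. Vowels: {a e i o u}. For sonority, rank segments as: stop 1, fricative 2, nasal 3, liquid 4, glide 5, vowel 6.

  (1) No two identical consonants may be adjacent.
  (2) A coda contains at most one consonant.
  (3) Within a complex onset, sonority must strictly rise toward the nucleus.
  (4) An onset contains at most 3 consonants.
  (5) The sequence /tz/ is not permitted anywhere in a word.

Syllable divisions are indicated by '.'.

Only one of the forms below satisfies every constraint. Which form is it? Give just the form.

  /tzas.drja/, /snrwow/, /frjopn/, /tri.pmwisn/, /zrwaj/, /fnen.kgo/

/tzas.drja/ — violates constraint 5: contains banned sequence /tz/ → illicit
/snrwow/ — violates constraint 4: syllable 1 onset /snrw/ has 4 consonants (> 3) → illicit
/frjopn/ — violates constraint 2: syllable 1 coda /pn/ has 2 consonants (> 1) → illicit
/tri.pmwisn/ — violates constraint 2: syllable 2 coda /sn/ has 2 consonants (> 1) → illicit
/zrwaj/ — σ1 onset /zrw/ (2→4→5 rises), coda /j/ ok → licit
/fnen.kgo/ — violates constraint 3: syllable 2 onset /kg/: /k/ (stop, 1) → /g/ (stop, 1) does not rise → illicit

/zrwaj/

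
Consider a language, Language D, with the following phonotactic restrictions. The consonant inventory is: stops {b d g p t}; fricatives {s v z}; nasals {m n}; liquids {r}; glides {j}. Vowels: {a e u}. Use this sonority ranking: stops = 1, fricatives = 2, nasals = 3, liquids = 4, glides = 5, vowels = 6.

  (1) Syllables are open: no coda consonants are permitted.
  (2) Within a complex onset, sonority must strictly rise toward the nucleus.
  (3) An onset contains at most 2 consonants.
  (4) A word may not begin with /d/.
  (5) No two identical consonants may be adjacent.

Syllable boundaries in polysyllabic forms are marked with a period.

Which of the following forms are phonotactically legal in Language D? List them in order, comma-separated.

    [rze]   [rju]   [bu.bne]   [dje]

[rju], [bu.bne]

[rze] — violates constraint 2: syllable 1 onset /rz/: /r/ (liquid, 4) → /z/ (fricative, 2) does not rise → phonotactically illegal
[rju] — σ1 onset /rj/ (4→5 rises), coda /∅/ ok → phonotactically legal
[bu.bne] — σ1 onset /b/, coda /∅/ ok; σ2 onset /bn/ (1→3 rises), coda /∅/ ok → phonotactically legal
[dje] — violates constraint 4: word begins with /d/ → phonotactically illegal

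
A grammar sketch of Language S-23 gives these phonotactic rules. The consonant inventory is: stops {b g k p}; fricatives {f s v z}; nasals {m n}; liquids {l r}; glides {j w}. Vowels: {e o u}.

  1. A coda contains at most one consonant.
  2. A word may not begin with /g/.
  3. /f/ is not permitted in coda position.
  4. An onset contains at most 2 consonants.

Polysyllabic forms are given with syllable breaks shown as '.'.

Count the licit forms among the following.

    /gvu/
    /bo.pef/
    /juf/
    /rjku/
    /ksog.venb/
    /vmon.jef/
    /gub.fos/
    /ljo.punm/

0

/gvu/ — violates constraint 2: word begins with /g/ → illicit
/bo.pef/ — violates constraint 3: syllable 2 coda contains /f/ → illicit
/juf/ — violates constraint 3: syllable 1 coda contains /f/ → illicit
/rjku/ — violates constraint 4: syllable 1 onset /rjk/ has 3 consonants (> 2) → illicit
/ksog.venb/ — violates constraint 1: syllable 2 coda /nb/ has 2 consonants (> 1) → illicit
/vmon.jef/ — violates constraint 3: syllable 2 coda contains /f/ → illicit
/gub.fos/ — violates constraint 2: word begins with /g/ → illicit
/ljo.punm/ — violates constraint 1: syllable 2 coda /nm/ has 2 consonants (> 1) → illicit
No form is licit → 0.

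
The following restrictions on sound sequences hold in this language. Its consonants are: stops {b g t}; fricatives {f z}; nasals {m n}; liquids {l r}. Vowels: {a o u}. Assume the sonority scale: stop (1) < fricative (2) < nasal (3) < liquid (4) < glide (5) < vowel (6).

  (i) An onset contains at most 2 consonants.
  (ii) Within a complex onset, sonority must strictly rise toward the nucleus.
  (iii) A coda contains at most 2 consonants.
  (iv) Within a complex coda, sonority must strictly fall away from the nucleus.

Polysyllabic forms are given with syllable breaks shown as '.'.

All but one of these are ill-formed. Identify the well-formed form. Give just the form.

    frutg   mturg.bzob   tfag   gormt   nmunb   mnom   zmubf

tfag

frutg — violates constraint (iv): syllable 1 coda /tg/: /t/ (stop, 1) → /g/ (stop, 1) does not fall → ill-formed
mturg.bzob — violates constraint (ii): syllable 1 onset /mt/: /m/ (nasal, 3) → /t/ (stop, 1) does not rise → ill-formed
tfag — σ1 onset /tf/ (1→2 rises), coda /g/ ok → well-formed
gormt — violates constraint (iii): syllable 1 coda /rmt/ has 3 consonants (> 2) → ill-formed
nmunb — violates constraint (ii): syllable 1 onset /nm/: /n/ (nasal, 3) → /m/ (nasal, 3) does not rise → ill-formed
mnom — violates constraint (ii): syllable 1 onset /mn/: /m/ (nasal, 3) → /n/ (nasal, 3) does not rise → ill-formed
zmubf — violates constraint (iv): syllable 1 coda /bf/: /b/ (stop, 1) → /f/ (fricative, 2) does not fall → ill-formed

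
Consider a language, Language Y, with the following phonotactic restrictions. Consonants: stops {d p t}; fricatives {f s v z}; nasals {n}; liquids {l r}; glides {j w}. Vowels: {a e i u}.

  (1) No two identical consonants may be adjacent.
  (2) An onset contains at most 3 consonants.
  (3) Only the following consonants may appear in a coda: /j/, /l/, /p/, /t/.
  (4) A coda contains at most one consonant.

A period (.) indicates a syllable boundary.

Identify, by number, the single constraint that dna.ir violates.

3

dna.ir: syllable 2 coda contains /r/, which is not a licensed coda consonant.
This is a violation of constraint 3: "Only the following consonants may appear in a coda: /j/, /l/, /p/, /t/."
The remaining constraints (1, 2, 4) are satisfied.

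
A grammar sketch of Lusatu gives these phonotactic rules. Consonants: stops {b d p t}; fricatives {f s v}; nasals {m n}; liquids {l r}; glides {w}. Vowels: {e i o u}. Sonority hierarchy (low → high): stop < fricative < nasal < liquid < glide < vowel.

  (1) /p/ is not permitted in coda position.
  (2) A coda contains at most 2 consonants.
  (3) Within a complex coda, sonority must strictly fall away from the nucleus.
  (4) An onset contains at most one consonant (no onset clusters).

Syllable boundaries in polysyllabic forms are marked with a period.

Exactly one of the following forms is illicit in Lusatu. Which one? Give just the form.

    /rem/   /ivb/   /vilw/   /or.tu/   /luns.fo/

/rem/ — σ1 onset /r/, coda /m/ ok → licit
/ivb/ — σ1 onset /∅/, coda /vb/ (2→1 falls) ok → licit
/vilw/ — violates constraint 3: syllable 1 coda /lw/: /l/ (liquid, 4) → /w/ (glide, 5) does not fall → illicit
/or.tu/ — σ1 onset /∅/, coda /r/ ok; σ2 onset /t/, coda /∅/ ok → licit
/luns.fo/ — σ1 onset /l/, coda /ns/ (3→2 falls) ok; σ2 onset /f/, coda /∅/ ok → licit

/vilw/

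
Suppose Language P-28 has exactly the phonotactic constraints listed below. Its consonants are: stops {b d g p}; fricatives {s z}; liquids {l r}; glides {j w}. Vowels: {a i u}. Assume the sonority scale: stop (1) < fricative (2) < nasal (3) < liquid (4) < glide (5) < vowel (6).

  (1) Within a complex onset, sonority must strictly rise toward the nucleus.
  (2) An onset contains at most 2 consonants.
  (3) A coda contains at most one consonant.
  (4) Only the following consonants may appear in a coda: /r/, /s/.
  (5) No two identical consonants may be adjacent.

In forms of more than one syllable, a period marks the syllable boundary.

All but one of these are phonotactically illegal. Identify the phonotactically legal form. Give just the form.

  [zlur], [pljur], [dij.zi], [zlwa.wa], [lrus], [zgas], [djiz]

[zlur]

[zlur] — σ1 onset /zl/ (2→4 rises), coda /r/ ok → phonotactically legal
[pljur] — violates constraint 2: syllable 1 onset /plj/ has 3 consonants (> 2) → phonotactically illegal
[dij.zi] — violates constraint 4: syllable 1 coda contains /j/, which is not a licensed coda consonant → phonotactically illegal
[zlwa.wa] — violates constraint 2: syllable 1 onset /zlw/ has 3 consonants (> 2) → phonotactically illegal
[lrus] — violates constraint 1: syllable 1 onset /lr/: /l/ (liquid, 4) → /r/ (liquid, 4) does not rise → phonotactically illegal
[zgas] — violates constraint 1: syllable 1 onset /zg/: /z/ (fricative, 2) → /g/ (stop, 1) does not rise → phonotactically illegal
[djiz] — violates constraint 4: syllable 1 coda contains /z/, which is not a licensed coda consonant → phonotactically illegal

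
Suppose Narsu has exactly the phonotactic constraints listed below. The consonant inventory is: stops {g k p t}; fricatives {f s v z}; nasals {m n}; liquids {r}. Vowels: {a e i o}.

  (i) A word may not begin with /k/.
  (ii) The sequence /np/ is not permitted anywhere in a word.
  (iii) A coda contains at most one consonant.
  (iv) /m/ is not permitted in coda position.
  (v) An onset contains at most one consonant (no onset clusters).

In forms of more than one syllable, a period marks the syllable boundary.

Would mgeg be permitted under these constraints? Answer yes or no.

no

mgeg — violates constraint (v): syllable 1 onset /mg/ has 2 consonants (> 1) → not permitted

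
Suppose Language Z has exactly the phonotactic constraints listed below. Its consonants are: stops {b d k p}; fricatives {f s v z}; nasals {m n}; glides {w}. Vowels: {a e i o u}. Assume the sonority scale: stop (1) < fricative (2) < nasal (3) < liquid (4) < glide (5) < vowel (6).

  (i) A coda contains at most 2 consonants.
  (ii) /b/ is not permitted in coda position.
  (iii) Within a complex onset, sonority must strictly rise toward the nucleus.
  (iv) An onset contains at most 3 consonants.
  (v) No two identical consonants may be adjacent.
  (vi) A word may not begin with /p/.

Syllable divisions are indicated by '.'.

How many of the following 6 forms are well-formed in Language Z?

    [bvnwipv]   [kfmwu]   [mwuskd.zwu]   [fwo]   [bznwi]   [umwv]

[bvnwipv] — violates constraint (iv): syllable 1 onset /bvnw/ has 4 consonants (> 3) → ill-formed
[kfmwu] — violates constraint (iv): syllable 1 onset /kfmw/ has 4 consonants (> 3) → ill-formed
[mwuskd.zwu] — violates constraint (i): syllable 1 coda /skd/ has 3 consonants (> 2) → ill-formed
[fwo] — σ1 onset /fw/ (2→5 rises), coda /∅/ ok → well-formed
[bznwi] — violates constraint (iv): syllable 1 onset /bznw/ has 4 consonants (> 3) → ill-formed
[umwv] — violates constraint (i): syllable 1 coda /mwv/ has 3 consonants (> 2) → ill-formed
Well-formed: [fwo] → 1.

1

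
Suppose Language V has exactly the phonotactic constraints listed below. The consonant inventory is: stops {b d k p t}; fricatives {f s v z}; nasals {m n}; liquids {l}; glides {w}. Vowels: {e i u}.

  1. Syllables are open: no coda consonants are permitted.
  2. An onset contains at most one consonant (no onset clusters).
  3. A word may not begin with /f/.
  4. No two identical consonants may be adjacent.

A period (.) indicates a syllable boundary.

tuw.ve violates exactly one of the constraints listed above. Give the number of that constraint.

1

tuw.ve: syllable 1 coda /w/ has 1 consonant (> 0).
This is a violation of constraint 1: "Syllables are open: no coda consonants are permitted."
The remaining constraints (2, 3, 4) are satisfied.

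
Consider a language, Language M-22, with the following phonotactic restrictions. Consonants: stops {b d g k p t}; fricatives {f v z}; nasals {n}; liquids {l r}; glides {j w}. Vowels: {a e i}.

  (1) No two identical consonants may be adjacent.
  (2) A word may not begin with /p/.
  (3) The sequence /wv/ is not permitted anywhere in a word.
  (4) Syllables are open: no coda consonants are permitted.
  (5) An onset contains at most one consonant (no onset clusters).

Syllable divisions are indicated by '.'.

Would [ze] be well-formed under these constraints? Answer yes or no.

[ze] — σ1 onset /z/, coda /∅/ ok → well-formed

yes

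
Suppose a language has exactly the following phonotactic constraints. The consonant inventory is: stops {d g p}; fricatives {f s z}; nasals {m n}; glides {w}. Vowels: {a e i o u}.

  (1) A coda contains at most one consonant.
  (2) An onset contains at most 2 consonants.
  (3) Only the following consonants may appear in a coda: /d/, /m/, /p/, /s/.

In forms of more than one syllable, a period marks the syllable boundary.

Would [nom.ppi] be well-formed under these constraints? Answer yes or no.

yes

[nom.ppi] — σ1 onset /n/, coda /m/ ok; σ2 onset /pp/ (2C), coda /∅/ ok → well-formed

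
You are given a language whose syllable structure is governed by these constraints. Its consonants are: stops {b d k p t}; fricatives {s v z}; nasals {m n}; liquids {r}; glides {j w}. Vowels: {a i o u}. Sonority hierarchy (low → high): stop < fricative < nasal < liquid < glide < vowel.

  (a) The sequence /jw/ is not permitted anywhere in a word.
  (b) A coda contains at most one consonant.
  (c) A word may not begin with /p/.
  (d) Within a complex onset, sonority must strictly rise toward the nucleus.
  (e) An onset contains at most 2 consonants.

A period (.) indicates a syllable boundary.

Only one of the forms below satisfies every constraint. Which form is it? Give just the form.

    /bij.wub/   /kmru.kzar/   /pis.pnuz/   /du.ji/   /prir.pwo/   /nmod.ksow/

/bij.wub/ — violates constraint (a): contains banned sequence /jw/ → illicit
/kmru.kzar/ — violates constraint (e): syllable 1 onset /kmr/ has 3 consonants (> 2) → illicit
/pis.pnuz/ — violates constraint (c): word begins with /p/ → illicit
/du.ji/ — σ1 onset /d/, coda /∅/ ok; σ2 onset /j/, coda /∅/ ok → licit
/prir.pwo/ — violates constraint (c): word begins with /p/ → illicit
/nmod.ksow/ — violates constraint (d): syllable 1 onset /nm/: /n/ (nasal, 3) → /m/ (nasal, 3) does not rise → illicit

/du.ji/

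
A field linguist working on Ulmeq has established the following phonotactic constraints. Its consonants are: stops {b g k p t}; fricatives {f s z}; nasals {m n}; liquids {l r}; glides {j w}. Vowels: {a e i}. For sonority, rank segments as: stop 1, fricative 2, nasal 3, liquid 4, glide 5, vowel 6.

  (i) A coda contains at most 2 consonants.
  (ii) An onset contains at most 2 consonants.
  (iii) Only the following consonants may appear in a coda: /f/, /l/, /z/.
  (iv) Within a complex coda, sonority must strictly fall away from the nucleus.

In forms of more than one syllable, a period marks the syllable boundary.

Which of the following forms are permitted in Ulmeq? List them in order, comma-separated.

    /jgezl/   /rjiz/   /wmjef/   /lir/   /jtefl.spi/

/jgezl/ — violates constraint (iv): syllable 1 coda /zl/: /z/ (fricative, 2) → /l/ (liquid, 4) does not fall → not permitted
/rjiz/ — σ1 onset /rj/ (2C), coda /z/ ok → permitted
/wmjef/ — violates constraint (ii): syllable 1 onset /wmj/ has 3 consonants (> 2) → not permitted
/lir/ — violates constraint (iii): syllable 1 coda contains /r/, which is not a licensed coda consonant → not permitted
/jtefl.spi/ — violates constraint (iv): syllable 1 coda /fl/: /f/ (fricative, 2) → /l/ (liquid, 4) does not fall → not permitted

/rjiz/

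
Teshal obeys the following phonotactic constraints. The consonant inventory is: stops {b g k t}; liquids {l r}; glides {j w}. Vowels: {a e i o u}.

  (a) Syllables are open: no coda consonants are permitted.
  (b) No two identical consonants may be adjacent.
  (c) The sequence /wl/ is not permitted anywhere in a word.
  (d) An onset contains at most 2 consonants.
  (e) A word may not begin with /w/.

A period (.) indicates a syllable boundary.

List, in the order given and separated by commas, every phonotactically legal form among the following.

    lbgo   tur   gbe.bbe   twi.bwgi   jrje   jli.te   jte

lbgo — violates constraint (d): syllable 1 onset /lbg/ has 3 consonants (> 2) → phonotactically illegal
tur — violates constraint (a): syllable 1 coda /r/ has 1 consonant (> 0) → phonotactically illegal
gbe.bbe — violates constraint (b): adjacent identical consonants /bb/ → phonotactically illegal
twi.bwgi — violates constraint (d): syllable 2 onset /bwg/ has 3 consonants (> 2) → phonotactically illegal
jrje — violates constraint (d): syllable 1 onset /jrj/ has 3 consonants (> 2) → phonotactically illegal
jli.te — σ1 onset /jl/ (2C), coda /∅/ ok; σ2 onset /t/, coda /∅/ ok → phonotactically legal
jte — σ1 onset /jt/ (2C), coda /∅/ ok → phonotactically legal

jli.te, jte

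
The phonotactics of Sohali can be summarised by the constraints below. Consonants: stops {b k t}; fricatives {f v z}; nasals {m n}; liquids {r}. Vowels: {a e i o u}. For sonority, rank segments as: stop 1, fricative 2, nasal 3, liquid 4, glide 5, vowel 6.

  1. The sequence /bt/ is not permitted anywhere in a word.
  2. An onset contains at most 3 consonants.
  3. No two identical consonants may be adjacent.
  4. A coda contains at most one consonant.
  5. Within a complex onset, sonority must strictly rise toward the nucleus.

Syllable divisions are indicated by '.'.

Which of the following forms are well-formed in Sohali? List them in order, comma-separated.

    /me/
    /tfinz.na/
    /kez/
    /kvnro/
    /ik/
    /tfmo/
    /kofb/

/me/ — σ1 onset /m/, coda /∅/ ok → well-formed
/tfinz.na/ — violates constraint 4: syllable 1 coda /nz/ has 2 consonants (> 1) → ill-formed
/kez/ — σ1 onset /k/, coda /z/ ok → well-formed
/kvnro/ — violates constraint 2: syllable 1 onset /kvnr/ has 4 consonants (> 3) → ill-formed
/ik/ — σ1 onset /∅/, coda /k/ ok → well-formed
/tfmo/ — σ1 onset /tfm/ (1→2→3 rises), coda /∅/ ok → well-formed
/kofb/ — violates constraint 4: syllable 1 coda /fb/ has 2 consonants (> 1) → ill-formed

/me/, /kez/, /ik/, /tfmo/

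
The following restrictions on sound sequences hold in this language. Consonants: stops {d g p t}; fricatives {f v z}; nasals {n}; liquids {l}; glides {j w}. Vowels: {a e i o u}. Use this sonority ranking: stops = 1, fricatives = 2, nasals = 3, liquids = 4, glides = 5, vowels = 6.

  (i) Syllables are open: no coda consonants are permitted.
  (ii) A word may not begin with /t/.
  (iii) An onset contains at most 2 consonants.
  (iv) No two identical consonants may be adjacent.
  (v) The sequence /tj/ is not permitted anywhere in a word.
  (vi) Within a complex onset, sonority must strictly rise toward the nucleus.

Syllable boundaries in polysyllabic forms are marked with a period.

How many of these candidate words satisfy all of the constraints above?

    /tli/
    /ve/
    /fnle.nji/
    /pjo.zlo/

2

/tli/ — violates constraint (ii): word begins with /t/ → not permitted
/ve/ — σ1 onset /v/, coda /∅/ ok → permitted
/fnle.nji/ — violates constraint (iii): syllable 1 onset /fnl/ has 3 consonants (> 2) → not permitted
/pjo.zlo/ — σ1 onset /pj/ (1→5 rises), coda /∅/ ok; σ2 onset /zl/ (2→4 rises), coda /∅/ ok → permitted
Permitted: /ve/, /pjo.zlo/ → 2.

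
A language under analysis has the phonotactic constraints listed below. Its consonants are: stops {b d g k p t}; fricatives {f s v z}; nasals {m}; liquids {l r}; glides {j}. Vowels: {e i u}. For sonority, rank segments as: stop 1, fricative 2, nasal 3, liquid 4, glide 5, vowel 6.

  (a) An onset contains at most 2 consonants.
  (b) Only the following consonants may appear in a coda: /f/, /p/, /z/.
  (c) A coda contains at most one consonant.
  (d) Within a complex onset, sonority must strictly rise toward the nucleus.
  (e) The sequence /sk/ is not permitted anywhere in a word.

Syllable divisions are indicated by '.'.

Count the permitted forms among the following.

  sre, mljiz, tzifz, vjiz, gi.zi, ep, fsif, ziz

sre — σ1 onset /sr/ (2→4 rises), coda /∅/ ok → permitted
mljiz — violates constraint (a): syllable 1 onset /mlj/ has 3 consonants (> 2) → not permitted
tzifz — violates constraint (c): syllable 1 coda /fz/ has 2 consonants (> 1) → not permitted
vjiz — σ1 onset /vj/ (2→5 rises), coda /z/ ok → permitted
gi.zi — σ1 onset /g/, coda /∅/ ok; σ2 onset /z/, coda /∅/ ok → permitted
ep — σ1 onset /∅/, coda /p/ ok → permitted
fsif — violates constraint (d): syllable 1 onset /fs/: /f/ (fricative, 2) → /s/ (fricative, 2) does not rise → not permitted
ziz — σ1 onset /z/, coda /z/ ok → permitted
Permitted: sre, vjiz, gi.zi, ep, ziz → 5.

5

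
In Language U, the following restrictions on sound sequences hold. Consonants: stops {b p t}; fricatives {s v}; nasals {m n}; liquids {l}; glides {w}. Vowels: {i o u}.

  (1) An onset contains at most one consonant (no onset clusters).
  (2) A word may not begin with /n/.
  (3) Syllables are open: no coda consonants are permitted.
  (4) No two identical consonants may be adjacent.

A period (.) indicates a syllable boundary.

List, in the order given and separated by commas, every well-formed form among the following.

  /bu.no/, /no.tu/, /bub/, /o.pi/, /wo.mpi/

/bu.no/ — σ1 onset /b/, coda /∅/ ok; σ2 onset /n/, coda /∅/ ok → well-formed
/no.tu/ — violates constraint 2: word begins with /n/ → ill-formed
/bub/ — violates constraint 3: syllable 1 coda /b/ has 1 consonant (> 0) → ill-formed
/o.pi/ — σ1 onset /∅/, coda /∅/ ok; σ2 onset /p/, coda /∅/ ok → well-formed
/wo.mpi/ — violates constraint 1: syllable 2 onset /mp/ has 2 consonants (> 1) → ill-formed

/bu.no/, /o.pi/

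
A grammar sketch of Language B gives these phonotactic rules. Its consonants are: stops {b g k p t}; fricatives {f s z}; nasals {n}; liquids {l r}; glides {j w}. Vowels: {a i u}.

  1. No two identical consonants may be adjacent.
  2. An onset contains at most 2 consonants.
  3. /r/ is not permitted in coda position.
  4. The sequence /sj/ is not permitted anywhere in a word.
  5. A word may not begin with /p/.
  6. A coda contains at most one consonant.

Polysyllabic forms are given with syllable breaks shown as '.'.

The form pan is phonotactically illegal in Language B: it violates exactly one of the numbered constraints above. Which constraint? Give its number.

pan: word begins with /p/.
This is a violation of constraint 5: "A word may not begin with /p/."
The remaining constraints (1, 2, 3, 4, 6) are satisfied.

5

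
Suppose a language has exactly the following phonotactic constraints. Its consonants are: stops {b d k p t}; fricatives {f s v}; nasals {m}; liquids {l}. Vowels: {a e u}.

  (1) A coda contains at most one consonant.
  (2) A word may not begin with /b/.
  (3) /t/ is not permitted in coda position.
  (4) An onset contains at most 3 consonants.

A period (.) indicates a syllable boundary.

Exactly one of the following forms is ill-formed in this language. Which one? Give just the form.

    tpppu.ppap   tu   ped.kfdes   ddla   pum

tpppu.ppap

tpppu.ppap — violates constraint 4: syllable 1 onset /tppp/ has 4 consonants (> 3) → ill-formed
tu — σ1 onset /t/, coda /∅/ ok → well-formed
ped.kfdes — σ1 onset /p/, coda /d/ ok; σ2 onset /kfd/ (3C), coda /s/ ok → well-formed
ddla — σ1 onset /ddl/ (3C), coda /∅/ ok → well-formed
pum — σ1 onset /p/, coda /m/ ok → well-formed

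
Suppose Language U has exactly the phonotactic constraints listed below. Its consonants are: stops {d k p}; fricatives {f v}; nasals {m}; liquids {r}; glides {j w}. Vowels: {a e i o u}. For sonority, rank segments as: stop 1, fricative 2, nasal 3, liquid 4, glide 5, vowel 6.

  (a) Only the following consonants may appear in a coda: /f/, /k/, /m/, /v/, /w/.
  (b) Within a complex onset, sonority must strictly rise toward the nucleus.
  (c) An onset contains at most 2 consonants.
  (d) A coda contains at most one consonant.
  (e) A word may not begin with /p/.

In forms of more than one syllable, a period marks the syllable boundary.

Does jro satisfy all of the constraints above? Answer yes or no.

jro — violates constraint (b): syllable 1 onset /jr/: /j/ (glide, 5) → /r/ (liquid, 4) does not rise → illicit

no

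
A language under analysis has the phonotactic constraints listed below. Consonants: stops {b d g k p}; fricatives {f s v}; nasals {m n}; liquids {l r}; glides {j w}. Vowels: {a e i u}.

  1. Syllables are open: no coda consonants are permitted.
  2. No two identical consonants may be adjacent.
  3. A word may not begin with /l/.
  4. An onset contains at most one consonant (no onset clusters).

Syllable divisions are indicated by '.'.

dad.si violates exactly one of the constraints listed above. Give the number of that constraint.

1

dad.si: syllable 1 coda /d/ has 1 consonant (> 0).
This is a violation of constraint 1: "Syllables are open: no coda consonants are permitted."
The remaining constraints (2, 3, 4) are satisfied.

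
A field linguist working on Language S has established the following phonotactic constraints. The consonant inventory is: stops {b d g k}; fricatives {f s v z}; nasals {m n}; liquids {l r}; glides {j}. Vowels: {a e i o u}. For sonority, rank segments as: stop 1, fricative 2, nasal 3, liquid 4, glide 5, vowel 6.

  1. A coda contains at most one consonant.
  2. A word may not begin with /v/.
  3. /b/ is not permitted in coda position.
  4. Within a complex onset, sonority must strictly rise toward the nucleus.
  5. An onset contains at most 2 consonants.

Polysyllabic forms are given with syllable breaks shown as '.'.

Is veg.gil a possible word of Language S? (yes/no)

no

veg.gil — violates constraint 2: word begins with /v/ → illicit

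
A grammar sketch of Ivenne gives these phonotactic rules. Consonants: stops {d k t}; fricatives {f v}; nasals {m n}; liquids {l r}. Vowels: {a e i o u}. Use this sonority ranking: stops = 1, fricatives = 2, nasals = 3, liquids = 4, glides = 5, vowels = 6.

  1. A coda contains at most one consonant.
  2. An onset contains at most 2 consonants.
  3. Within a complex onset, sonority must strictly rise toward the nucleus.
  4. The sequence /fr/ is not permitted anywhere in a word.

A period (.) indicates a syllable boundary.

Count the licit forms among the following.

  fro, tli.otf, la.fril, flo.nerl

0

fro — violates constraint 4: contains banned sequence /fr/ → illicit
tli.otf — violates constraint 1: syllable 2 coda /tf/ has 2 consonants (> 1) → illicit
la.fril — violates constraint 4: contains banned sequence /fr/ → illicit
flo.nerl — violates constraint 1: syllable 2 coda /rl/ has 2 consonants (> 1) → illicit
No form is licit → 0.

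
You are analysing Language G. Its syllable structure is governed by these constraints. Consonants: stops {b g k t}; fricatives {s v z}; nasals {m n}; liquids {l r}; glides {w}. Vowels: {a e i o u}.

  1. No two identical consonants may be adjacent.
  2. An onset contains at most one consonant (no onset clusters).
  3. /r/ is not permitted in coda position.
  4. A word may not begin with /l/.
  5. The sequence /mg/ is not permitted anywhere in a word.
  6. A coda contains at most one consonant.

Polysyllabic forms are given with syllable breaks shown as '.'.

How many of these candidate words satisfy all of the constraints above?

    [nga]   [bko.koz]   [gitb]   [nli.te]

[nga] — violates constraint 2: syllable 1 onset /ng/ has 2 consonants (> 1) → phonotactically illegal
[bko.koz] — violates constraint 2: syllable 1 onset /bk/ has 2 consonants (> 1) → phonotactically illegal
[gitb] — violates constraint 6: syllable 1 coda /tb/ has 2 consonants (> 1) → phonotactically illegal
[nli.te] — violates constraint 2: syllable 1 onset /nl/ has 2 consonants (> 1) → phonotactically illegal
No form is phonotactically legal → 0.

0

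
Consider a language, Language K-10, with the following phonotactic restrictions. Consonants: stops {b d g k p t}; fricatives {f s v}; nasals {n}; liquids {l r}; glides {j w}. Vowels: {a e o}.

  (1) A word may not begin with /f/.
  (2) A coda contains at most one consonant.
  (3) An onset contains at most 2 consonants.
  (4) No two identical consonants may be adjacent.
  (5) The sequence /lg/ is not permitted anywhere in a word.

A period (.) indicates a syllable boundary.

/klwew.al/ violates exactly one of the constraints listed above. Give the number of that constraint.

3

/klwew.al/: syllable 1 onset /klw/ has 3 consonants (> 2).
This is a violation of constraint 3: "An onset contains at most 2 consonants."
The remaining constraints (1, 2, 4, 5) are satisfied.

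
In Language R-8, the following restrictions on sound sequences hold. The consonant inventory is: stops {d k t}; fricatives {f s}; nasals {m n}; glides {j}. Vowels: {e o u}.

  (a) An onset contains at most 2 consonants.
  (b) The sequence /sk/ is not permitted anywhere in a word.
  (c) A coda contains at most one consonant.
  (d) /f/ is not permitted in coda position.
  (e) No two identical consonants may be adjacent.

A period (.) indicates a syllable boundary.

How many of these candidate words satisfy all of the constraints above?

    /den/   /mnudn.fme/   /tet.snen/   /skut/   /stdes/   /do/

3

/den/ — σ1 onset /d/, coda /n/ ok → well-formed
/mnudn.fme/ — violates constraint (c): syllable 1 coda /dn/ has 2 consonants (> 1) → ill-formed
/tet.snen/ — σ1 onset /t/, coda /t/ ok; σ2 onset /sn/ (2C), coda /n/ ok → well-formed
/skut/ — violates constraint (b): contains banned sequence /sk/ → ill-formed
/stdes/ — violates constraint (a): syllable 1 onset /std/ has 3 consonants (> 2) → ill-formed
/do/ — σ1 onset /d/, coda /∅/ ok → well-formed
Well-formed: /den/, /tet.snen/, /do/ → 3.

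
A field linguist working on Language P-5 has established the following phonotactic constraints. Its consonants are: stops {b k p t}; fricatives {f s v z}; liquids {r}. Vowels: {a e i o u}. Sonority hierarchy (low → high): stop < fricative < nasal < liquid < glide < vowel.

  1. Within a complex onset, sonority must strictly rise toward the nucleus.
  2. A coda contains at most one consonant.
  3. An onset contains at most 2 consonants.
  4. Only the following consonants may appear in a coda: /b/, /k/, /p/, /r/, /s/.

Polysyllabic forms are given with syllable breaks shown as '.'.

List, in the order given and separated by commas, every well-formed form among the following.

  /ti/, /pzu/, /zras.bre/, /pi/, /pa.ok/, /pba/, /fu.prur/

/ti/ — σ1 onset /t/, coda /∅/ ok → well-formed
/pzu/ — σ1 onset /pz/ (1→2 rises), coda /∅/ ok → well-formed
/zras.bre/ — σ1 onset /zr/ (2→4 rises), coda /s/ ok; σ2 onset /br/ (1→4 rises), coda /∅/ ok → well-formed
/pi/ — σ1 onset /p/, coda /∅/ ok → well-formed
/pa.ok/ — σ1 onset /p/, coda /∅/ ok; σ2 onset /∅/, coda /k/ ok → well-formed
/pba/ — violates constraint 1: syllable 1 onset /pb/: /p/ (stop, 1) → /b/ (stop, 1) does not rise → ill-formed
/fu.prur/ — σ1 onset /f/, coda /∅/ ok; σ2 onset /pr/ (1→4 rises), coda /r/ ok → well-formed

/ti/, /pzu/, /zras.bre/, /pi/, /pa.ok/, /fu.prur/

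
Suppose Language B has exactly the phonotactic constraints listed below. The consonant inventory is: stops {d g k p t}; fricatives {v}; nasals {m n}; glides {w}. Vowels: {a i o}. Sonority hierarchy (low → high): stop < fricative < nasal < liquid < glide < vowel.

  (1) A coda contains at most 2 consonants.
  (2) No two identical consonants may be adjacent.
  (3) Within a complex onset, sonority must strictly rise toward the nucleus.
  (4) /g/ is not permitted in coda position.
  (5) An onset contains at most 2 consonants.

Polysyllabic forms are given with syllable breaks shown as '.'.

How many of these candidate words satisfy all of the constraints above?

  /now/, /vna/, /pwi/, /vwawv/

4

/now/ — σ1 onset /n/, coda /w/ ok → permitted
/vna/ — σ1 onset /vn/ (2→3 rises), coda /∅/ ok → permitted
/pwi/ — σ1 onset /pw/ (1→5 rises), coda /∅/ ok → permitted
/vwawv/ — σ1 onset /vw/ (2→5 rises), coda /wv/ (2C) ok → permitted
Permitted: /now/, /vna/, /pwi/, /vwawv/ → 4.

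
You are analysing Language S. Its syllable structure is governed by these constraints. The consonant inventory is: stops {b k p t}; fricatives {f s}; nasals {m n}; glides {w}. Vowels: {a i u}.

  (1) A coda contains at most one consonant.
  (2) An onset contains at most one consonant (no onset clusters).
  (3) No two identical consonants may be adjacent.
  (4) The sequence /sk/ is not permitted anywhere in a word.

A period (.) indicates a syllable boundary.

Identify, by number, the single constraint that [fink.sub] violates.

[fink.sub]: syllable 1 coda /nk/ has 2 consonants (> 1).
This is a violation of constraint 1: "A coda contains at most one consonant."
The remaining constraints (2, 3, 4) are satisfied.

1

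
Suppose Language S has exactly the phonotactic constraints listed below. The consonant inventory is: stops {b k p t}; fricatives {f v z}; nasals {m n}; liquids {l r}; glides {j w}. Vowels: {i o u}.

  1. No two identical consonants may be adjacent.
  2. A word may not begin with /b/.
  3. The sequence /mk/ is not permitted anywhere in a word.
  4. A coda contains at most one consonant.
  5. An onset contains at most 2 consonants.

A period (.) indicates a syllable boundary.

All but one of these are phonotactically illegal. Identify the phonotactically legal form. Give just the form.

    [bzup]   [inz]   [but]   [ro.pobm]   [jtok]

[jtok]

[bzup] — violates constraint 2: word begins with /b/ → phonotactically illegal
[inz] — violates constraint 4: syllable 1 coda /nz/ has 2 consonants (> 1) → phonotactically illegal
[but] — violates constraint 2: word begins with /b/ → phonotactically illegal
[ro.pobm] — violates constraint 4: syllable 2 coda /bm/ has 2 consonants (> 1) → phonotactically illegal
[jtok] — σ1 onset /jt/ (2C), coda /k/ ok → phonotactically legal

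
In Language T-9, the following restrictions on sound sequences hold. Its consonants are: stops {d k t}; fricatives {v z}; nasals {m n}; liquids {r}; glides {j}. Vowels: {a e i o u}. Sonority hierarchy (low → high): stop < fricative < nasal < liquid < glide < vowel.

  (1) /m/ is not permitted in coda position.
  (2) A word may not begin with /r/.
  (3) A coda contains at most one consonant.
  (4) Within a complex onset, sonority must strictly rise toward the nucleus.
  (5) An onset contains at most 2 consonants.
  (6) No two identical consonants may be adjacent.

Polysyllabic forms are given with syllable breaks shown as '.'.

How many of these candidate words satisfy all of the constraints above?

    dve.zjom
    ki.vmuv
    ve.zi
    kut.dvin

dve.zjom — violates constraint 1: syllable 2 coda contains /m/ → phonotactically illegal
ki.vmuv — σ1 onset /k/, coda /∅/ ok; σ2 onset /vm/ (2→3 rises), coda /v/ ok → phonotactically legal
ve.zi — σ1 onset /v/, coda /∅/ ok; σ2 onset /z/, coda /∅/ ok → phonotactically legal
kut.dvin — σ1 onset /k/, coda /t/ ok; σ2 onset /dv/ (1→2 rises), coda /n/ ok → phonotactically legal
Phonotactically legal: ki.vmuv, ve.zi, kut.dvin → 3.

3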